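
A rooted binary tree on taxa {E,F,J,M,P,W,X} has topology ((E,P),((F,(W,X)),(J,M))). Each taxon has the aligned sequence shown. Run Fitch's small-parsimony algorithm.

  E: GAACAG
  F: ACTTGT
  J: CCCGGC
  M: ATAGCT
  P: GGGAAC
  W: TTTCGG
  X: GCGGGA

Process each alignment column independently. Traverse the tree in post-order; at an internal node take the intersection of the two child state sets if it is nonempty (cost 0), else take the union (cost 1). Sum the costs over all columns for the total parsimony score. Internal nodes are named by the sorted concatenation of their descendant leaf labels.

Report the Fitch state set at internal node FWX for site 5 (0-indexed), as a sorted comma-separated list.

A,G,T

[col 0] EP: children E:{G}, P:{G} ∩→ {G}; cost 0
[col 0] WX: children W:{T}, X:{G} ∪→ {G,T}; cost 1
[col 0] FWX: children F:{A}, WX:{G,T} ∪→ {A,G,T}; cost 1
[col 0] JM: children J:{C}, M:{A} ∪→ {A,C}; cost 1
[col 0] FJMWX: children FWX:{A,G,T}, JM:{A,C} ∩→ {A}; cost 0
[col 0] EFJMPWX: children EP:{G}, FJMWX:{A} ∪→ {A,G}; cost 1
[col 1] EP: children E:{A}, P:{G} ∪→ {A,G}; cost 1
[col 1] WX: children W:{T}, X:{C} ∪→ {C,T}; cost 1
[col 1] FWX: children F:{C}, WX:{C,T} ∩→ {C}; cost 0
[col 1] JM: children J:{C}, M:{T} ∪→ {C,T}; cost 1
[col 1] FJMWX: children FWX:{C}, JM:{C,T} ∩→ {C}; cost 0
[col 1] EFJMPWX: children EP:{A,G}, FJMWX:{C} ∪→ {A,C,G}; cost 1
[col 2] EP: children E:{A}, P:{G} ∪→ {A,G}; cost 1
[col 2] WX: children W:{T}, X:{G} ∪→ {G,T}; cost 1
[col 2] FWX: children F:{T}, WX:{G,T} ∩→ {T}; cost 0
[col 2] JM: children J:{C}, M:{A} ∪→ {A,C}; cost 1
[col 2] FJMWX: children FWX:{T}, JM:{A,C} ∪→ {A,C,T}; cost 1
[col 2] EFJMPWX: children EP:{A,G}, FJMWX:{A,C,T} ∩→ {A}; cost 0
[col 3] EP: children E:{C}, P:{A} ∪→ {A,C}; cost 1
[col 3] WX: children W:{C}, X:{G} ∪→ {C,G}; cost 1
[col 3] FWX: children F:{T}, WX:{C,G} ∪→ {C,G,T}; cost 1
[col 3] JM: children J:{G}, M:{G} ∩→ {G}; cost 0
[col 3] FJMWX: children FWX:{C,G,T}, JM:{G} ∩→ {G}; cost 0
[col 3] EFJMPWX: children EP:{A,C}, FJMWX:{G} ∪→ {A,C,G}; cost 1
[col 4] EP: children E:{A}, P:{A} ∩→ {A}; cost 0
[col 4] WX: children W:{G}, X:{G} ∩→ {G}; cost 0
[col 4] FWX: children F:{G}, WX:{G} ∩→ {G}; cost 0
[col 4] JM: children J:{G}, M:{C} ∪→ {C,G}; cost 1
[col 4] FJMWX: children FWX:{G}, JM:{C,G} ∩→ {G}; cost 0
[col 4] EFJMPWX: children EP:{A}, FJMWX:{G} ∪→ {A,G}; cost 1
[col 5] EP: children E:{G}, P:{C} ∪→ {C,G}; cost 1
[col 5] WX: children W:{G}, X:{A} ∪→ {A,G}; cost 1
[col 5] FWX: children F:{T}, WX:{A,G} ∪→ {A,G,T}; cost 1
[col 5] JM: children J:{C}, M:{T} ∪→ {C,T}; cost 1
[col 5] FJMWX: children FWX:{A,G,T}, JM:{C,T} ∩→ {T}; cost 0
[col 5] EFJMPWX: children EP:{C,G}, FJMWX:{T} ∪→ {C,G,T}; cost 1
per-site changes: [4, 4, 4, 4, 2, 5]; total = 23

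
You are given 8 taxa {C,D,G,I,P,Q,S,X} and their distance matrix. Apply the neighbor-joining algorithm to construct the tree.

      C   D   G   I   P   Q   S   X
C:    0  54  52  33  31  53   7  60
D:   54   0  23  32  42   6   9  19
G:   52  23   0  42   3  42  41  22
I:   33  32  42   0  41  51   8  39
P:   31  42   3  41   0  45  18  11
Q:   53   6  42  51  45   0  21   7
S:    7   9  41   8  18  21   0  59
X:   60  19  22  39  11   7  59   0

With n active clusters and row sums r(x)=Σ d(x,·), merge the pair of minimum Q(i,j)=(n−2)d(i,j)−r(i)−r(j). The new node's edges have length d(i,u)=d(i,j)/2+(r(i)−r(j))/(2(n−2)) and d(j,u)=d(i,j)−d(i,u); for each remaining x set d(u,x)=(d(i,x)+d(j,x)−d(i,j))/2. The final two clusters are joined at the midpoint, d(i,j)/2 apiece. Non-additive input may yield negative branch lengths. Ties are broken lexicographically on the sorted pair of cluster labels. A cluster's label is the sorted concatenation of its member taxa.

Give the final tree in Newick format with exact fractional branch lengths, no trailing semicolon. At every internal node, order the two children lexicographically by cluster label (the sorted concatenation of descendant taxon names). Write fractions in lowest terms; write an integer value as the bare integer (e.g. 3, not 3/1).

iteration 1: select C,S (d=7, Q=-411); attach at lengths (169/12, -85/12); label the merged cluster CS
  updated: d(CS,D)=28, d(CS,G)=43, d(CS,I)=17, d(CS,P)=21, d(CS,Q)=67/2, d(CS,X)=56
iteration 2: select CS,I (d=17, Q=-671/2); attach at lengths (123/20, 217/20); label the merged cluster CIS
  updated: d(CIS,D)=43/2, d(CIS,G)=34, d(CIS,P)=45/2, d(CIS,Q)=135/4, d(CIS,X)=39
iteration 3: select G,P (d=3, Q=-471/2); attach at lengths (25/16, 23/16); label the merged cluster GP
  updated: d(CIS,GP)=107/4, d(D,GP)=31, d(GP,Q)=42, d(GP,X)=15
iteration 4: select CIS,GP (d=107/4, Q=-311/2); attach at lengths (173/12, 37/3); label the merged cluster CGIPS
  updated: d(CGIPS,D)=103/8, d(CGIPS,Q)=49/2, d(CGIPS,X)=109/8
iteration 5: select CGIPS,X (d=109/8, Q=-507/8); attach at lengths (309/32, 127/32); label the merged cluster CGIPSX
  updated: d(CGIPSX,D)=73/8, d(CGIPSX,Q)=143/16
iteration 6: select CGIPSX,D (d=73/8, Q=-385/16); attach at lengths (193/32, 99/32); label the merged cluster CDGIPSX
  updated: d(CDGIPSX,Q)=93/32
iteration 7: select CDGIPSX,Q (d=93/32); attach at lengths (93/64, 93/64); label the merged cluster CDGIPQSX
final tree: ((((((C:169/12,S:-85/12):123/20,I:217/20):173/12,(G:25/16,P:23/16):37/3):309/32,X:127/32):193/32,D:99/32):93/64,Q:93/64)
total length: 2541/32

((((((C:169/12,S:-85/12):123/20,I:217/20):173/12,(G:25/16,P:23/16):37/3):309/32,X:127/32):193/32,D:99/32):93/64,Q:93/64)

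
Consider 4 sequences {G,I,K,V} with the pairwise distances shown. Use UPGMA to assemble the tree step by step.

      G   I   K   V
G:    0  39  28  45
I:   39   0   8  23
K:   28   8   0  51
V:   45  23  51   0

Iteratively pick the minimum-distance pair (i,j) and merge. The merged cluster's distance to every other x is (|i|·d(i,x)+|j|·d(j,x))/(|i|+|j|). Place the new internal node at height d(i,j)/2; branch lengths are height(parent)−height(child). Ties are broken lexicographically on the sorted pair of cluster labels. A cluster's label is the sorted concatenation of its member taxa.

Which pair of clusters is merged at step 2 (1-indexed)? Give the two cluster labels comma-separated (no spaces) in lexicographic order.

1. join I+K (d=8) ⇒ IK; edges |I|=4, |K|=4
  updated: d(G,IK)=67/2, d(IK,V)=37
2. join G+IK (d=67/2) ⇒ GIK; edges |G|=67/4, |IK|=51/4
  updated: d(GIK,V)=119/3
3. join GIK+V (d=119/3) ⇒ GIKV; edges |GIK|=37/12, |V|=119/6
final tree: ((G:67/4,(I:4,K:4):51/4):37/12,V:119/6)
total length: 725/12

G,IK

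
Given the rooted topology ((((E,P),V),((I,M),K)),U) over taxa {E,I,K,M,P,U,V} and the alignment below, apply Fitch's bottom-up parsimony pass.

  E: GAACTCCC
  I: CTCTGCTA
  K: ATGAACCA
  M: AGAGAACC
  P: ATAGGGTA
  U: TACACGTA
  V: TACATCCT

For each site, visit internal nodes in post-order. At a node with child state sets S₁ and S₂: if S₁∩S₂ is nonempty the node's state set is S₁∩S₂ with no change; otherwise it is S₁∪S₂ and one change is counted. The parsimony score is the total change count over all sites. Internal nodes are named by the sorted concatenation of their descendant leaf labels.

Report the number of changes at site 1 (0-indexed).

3

EP@0: {G} ∪ {A} = {A,G} (union, +1)
EPV@0: {A,G} ∪ {T} = {A,G,T} (union, +1)
IM@0: {C} ∪ {A} = {A,C} (union, +1)
IKM@0: {A,C} ∩ {A} = {A} (intersection, +0)
EIKMPV@0: {A,G,T} ∩ {A} = {A} (intersection, +0)
EIKMPUV@0: {A} ∪ {T} = {A,T} (union, +1)
EP@1: {A} ∪ {T} = {A,T} (union, +1)
EPV@1: {A,T} ∩ {A} = {A} (intersection, +0)
IM@1: {T} ∪ {G} = {G,T} (union, +1)
IKM@1: {G,T} ∩ {T} = {T} (intersection, +0)
EIKMPV@1: {A} ∪ {T} = {A,T} (union, +1)
EIKMPUV@1: {A,T} ∩ {A} = {A} (intersection, +0)
EP@2: {A} ∩ {A} = {A} (intersection, +0)
EPV@2: {A} ∪ {C} = {A,C} (union, +1)
IM@2: {C} ∪ {A} = {A,C} (union, +1)
IKM@2: {A,C} ∪ {G} = {A,C,G} (union, +1)
EIKMPV@2: {A,C} ∩ {A,C,G} = {A,C} (intersection, +0)
EIKMPUV@2: {A,C} ∩ {C} = {C} (intersection, +0)
EP@3: {C} ∪ {G} = {C,G} (union, +1)
EPV@3: {C,G} ∪ {A} = {A,C,G} (union, +1)
IM@3: {T} ∪ {G} = {G,T} (union, +1)
IKM@3: {G,T} ∪ {A} = {A,G,T} (union, +1)
EIKMPV@3: {A,C,G} ∩ {A,G,T} = {A,G} (intersection, +0)
EIKMPUV@3: {A,G} ∩ {A} = {A} (intersection, +0)
EP@4: {T} ∪ {G} = {G,T} (union, +1)
EPV@4: {G,T} ∩ {T} = {T} (intersection, +0)
IM@4: {G} ∪ {A} = {A,G} (union, +1)
IKM@4: {A,G} ∩ {A} = {A} (intersection, +0)
EIKMPV@4: {T} ∪ {A} = {A,T} (union, +1)
EIKMPUV@4: {A,T} ∪ {C} = {A,C,T} (union, +1)
EP@5: {C} ∪ {G} = {C,G} (union, +1)
EPV@5: {C,G} ∩ {C} = {C} (intersection, +0)
IM@5: {C} ∪ {A} = {A,C} (union, +1)
IKM@5: {A,C} ∩ {C} = {C} (intersection, +0)
EIKMPV@5: {C} ∩ {C} = {C} (intersection, +0)
EIKMPUV@5: {C} ∪ {G} = {C,G} (union, +1)
EP@6: {C} ∪ {T} = {C,T} (union, +1)
EPV@6: {C,T} ∩ {C} = {C} (intersection, +0)
IM@6: {T} ∪ {C} = {C,T} (union, +1)
IKM@6: {C,T} ∩ {C} = {C} (intersection, +0)
EIKMPV@6: {C} ∩ {C} = {C} (intersection, +0)
EIKMPUV@6: {C} ∪ {T} = {C,T} (union, +1)
EP@7: {C} ∪ {A} = {A,C} (union, +1)
EPV@7: {A,C} ∪ {T} = {A,C,T} (union, +1)
IM@7: {A} ∪ {C} = {A,C} (union, +1)
IKM@7: {A,C} ∩ {A} = {A} (intersection, +0)
EIKMPV@7: {A,C,T} ∩ {A} = {A} (intersection, +0)
EIKMPUV@7: {A} ∩ {A} = {A} (intersection, +0)
per-site changes: [4, 3, 3, 4, 4, 3, 3, 3]; total = 27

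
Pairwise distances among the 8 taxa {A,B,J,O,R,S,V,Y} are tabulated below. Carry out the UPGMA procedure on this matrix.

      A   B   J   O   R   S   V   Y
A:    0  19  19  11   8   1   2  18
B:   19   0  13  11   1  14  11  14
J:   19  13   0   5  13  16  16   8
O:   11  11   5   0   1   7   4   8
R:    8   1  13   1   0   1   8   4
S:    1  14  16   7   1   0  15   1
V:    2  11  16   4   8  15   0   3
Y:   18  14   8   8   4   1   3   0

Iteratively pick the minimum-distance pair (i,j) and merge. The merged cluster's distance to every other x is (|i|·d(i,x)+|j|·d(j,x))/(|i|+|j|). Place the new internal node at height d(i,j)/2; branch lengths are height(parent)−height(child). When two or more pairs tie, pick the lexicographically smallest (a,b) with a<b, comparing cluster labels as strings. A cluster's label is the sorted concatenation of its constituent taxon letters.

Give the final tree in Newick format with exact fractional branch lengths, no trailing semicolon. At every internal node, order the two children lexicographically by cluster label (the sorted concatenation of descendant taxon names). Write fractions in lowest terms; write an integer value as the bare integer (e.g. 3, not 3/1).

(((A:1/2,S:1/2):4,(V:3/2,Y:3/2):3):3/4,((B:1/2,R:1/2):17/4,(J:5/2,O:5/2):9/4):1/2)

iteration 1: select A,S (d=1); attach at lengths (1/2, 1/2); label the merged cluster AS
  updated: d(AS,B)=33/2, d(AS,J)=35/2, d(AS,O)=9, d(AS,R)=9/2, d(AS,V)=17/2, d(AS,Y)=19/2
iteration 2: select B,R (d=1); attach at lengths (1/2, 1/2); label the merged cluster BR
  updated: d(AS,BR)=21/2, d(BR,J)=13, d(BR,O)=6, d(BR,V)=19/2, d(BR,Y)=9
iteration 3: select V,Y (d=3); attach at lengths (3/2, 3/2); label the merged cluster VY
  updated: d(AS,VY)=9, d(BR,VY)=37/4, d(J,VY)=12, d(O,VY)=6
iteration 4: select J,O (d=5); attach at lengths (5/2, 5/2); label the merged cluster JO
  updated: d(AS,JO)=53/4, d(BR,JO)=19/2, d(JO,VY)=9
iteration 5: select AS,VY (d=9); attach at lengths (4, 3); label the merged cluster ASVY
  updated: d(ASVY,BR)=79/8, d(ASVY,JO)=89/8
iteration 6: select BR,JO (d=19/2); attach at lengths (17/4, 9/4); label the merged cluster BJOR
  updated: d(ASVY,BJOR)=21/2
iteration 7: select ASVY,BJOR (d=21/2); attach at lengths (3/4, 1/2); label the merged cluster ABJORSVY
final tree: (((A:1/2,S:1/2):4,(V:3/2,Y:3/2):3):3/4,((B:1/2,R:1/2):17/4,(J:5/2,O:5/2):9/4):1/2)
total length: 99/4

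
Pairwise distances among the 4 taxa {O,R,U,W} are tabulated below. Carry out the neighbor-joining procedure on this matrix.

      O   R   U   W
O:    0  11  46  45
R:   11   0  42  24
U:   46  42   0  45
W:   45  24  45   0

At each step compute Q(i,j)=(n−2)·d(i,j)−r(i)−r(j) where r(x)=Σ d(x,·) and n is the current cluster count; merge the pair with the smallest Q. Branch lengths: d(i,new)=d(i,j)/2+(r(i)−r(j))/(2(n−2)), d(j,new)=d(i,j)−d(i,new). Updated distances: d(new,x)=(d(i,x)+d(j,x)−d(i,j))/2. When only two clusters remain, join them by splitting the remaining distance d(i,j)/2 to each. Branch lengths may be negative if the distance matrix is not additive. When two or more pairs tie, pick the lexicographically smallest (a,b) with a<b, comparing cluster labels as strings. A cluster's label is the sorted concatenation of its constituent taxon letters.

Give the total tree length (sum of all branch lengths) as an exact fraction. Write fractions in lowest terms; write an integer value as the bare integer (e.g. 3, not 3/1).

iteration 1: select O,R (d=11, Q=-157); attach at lengths (47/4, -3/4); label the merged cluster OR
  updated: d(OR,U)=77/2, d(OR,W)=29
iteration 2: select OR,U (d=77/2, Q=-225/2); attach at lengths (45/4, 109/4); label the merged cluster ORU
  updated: d(ORU,W)=71/4
iteration 3: select ORU,W (d=71/4); attach at lengths (71/8, 71/8); label the merged cluster ORUW
final tree: (((O:47/4,R:-3/4):45/4,U:109/4):71/8,W:71/8)
total length: 269/4

269/4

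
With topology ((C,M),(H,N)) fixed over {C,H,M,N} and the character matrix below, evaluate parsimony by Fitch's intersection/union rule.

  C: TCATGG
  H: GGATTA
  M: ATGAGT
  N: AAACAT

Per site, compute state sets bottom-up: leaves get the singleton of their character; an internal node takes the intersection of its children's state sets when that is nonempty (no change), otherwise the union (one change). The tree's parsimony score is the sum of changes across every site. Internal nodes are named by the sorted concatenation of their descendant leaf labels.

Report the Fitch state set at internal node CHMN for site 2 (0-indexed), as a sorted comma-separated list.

A

CM@0: {T} ∪ {A} = {A,T} (union, +1)
HN@0: {G} ∪ {A} = {A,G} (union, +1)
CHMN@0: {A,T} ∩ {A,G} = {A} (intersection, +0)
CM@1: {C} ∪ {T} = {C,T} (union, +1)
HN@1: {G} ∪ {A} = {A,G} (union, +1)
CHMN@1: {C,T} ∪ {A,G} = {A,C,G,T} (union, +1)
CM@2: {A} ∪ {G} = {A,G} (union, +1)
HN@2: {A} ∩ {A} = {A} (intersection, +0)
CHMN@2: {A,G} ∩ {A} = {A} (intersection, +0)
CM@3: {T} ∪ {A} = {A,T} (union, +1)
HN@3: {T} ∪ {C} = {C,T} (union, +1)
CHMN@3: {A,T} ∩ {C,T} = {T} (intersection, +0)
CM@4: {G} ∩ {G} = {G} (intersection, +0)
HN@4: {T} ∪ {A} = {A,T} (union, +1)
CHMN@4: {G} ∪ {A,T} = {A,G,T} (union, +1)
CM@5: {G} ∪ {T} = {G,T} (union, +1)
HN@5: {A} ∪ {T} = {A,T} (union, +1)
CHMN@5: {G,T} ∩ {A,T} = {T} (intersection, +0)
per-site changes: [2, 3, 1, 2, 2, 2]; total = 12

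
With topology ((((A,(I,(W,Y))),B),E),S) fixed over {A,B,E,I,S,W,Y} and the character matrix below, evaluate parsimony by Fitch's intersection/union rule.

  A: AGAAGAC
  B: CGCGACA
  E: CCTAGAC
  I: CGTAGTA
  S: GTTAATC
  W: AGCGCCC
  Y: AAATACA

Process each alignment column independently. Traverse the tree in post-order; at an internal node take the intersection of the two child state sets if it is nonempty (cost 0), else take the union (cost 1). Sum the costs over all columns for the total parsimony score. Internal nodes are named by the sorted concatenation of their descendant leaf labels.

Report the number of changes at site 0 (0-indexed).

site 0, node WY: W={A} ∩ Y={A} → {A} (+0)
site 0, node IWY: I={C} ∪ WY={A} → {A,C} (+1)
site 0, node AIWY: A={A} ∩ IWY={A,C} → {A} (+0)
site 0, node ABIWY: AIWY={A} ∪ B={C} → {A,C} (+1)
site 0, node ABEIWY: ABIWY={A,C} ∩ E={C} → {C} (+0)
site 0, node ABEISWY: ABEIWY={C} ∪ S={G} → {C,G} (+1)
site 1, node WY: W={G} ∪ Y={A} → {A,G} (+1)
site 1, node IWY: I={G} ∩ WY={A,G} → {G} (+0)
site 1, node AIWY: A={G} ∩ IWY={G} → {G} (+0)
site 1, node ABIWY: AIWY={G} ∩ B={G} → {G} (+0)
site 1, node ABEIWY: ABIWY={G} ∪ E={C} → {C,G} (+1)
site 1, node ABEISWY: ABEIWY={C,G} ∪ S={T} → {C,G,T} (+1)
site 2, node WY: W={C} ∪ Y={A} → {A,C} (+1)
site 2, node IWY: I={T} ∪ WY={A,C} → {A,C,T} (+1)
site 2, node AIWY: A={A} ∩ IWY={A,C,T} → {A} (+0)
site 2, node ABIWY: AIWY={A} ∪ B={C} → {A,C} (+1)
site 2, node ABEIWY: ABIWY={A,C} ∪ E={T} → {A,C,T} (+1)
site 2, node ABEISWY: ABEIWY={A,C,T} ∩ S={T} → {T} (+0)
site 3, node WY: W={G} ∪ Y={T} → {G,T} (+1)
site 3, node IWY: I={A} ∪ WY={G,T} → {A,G,T} (+1)
site 3, node AIWY: A={A} ∩ IWY={A,G,T} → {A} (+0)
site 3, node ABIWY: AIWY={A} ∪ B={G} → {A,G} (+1)
site 3, node ABEIWY: ABIWY={A,G} ∩ E={A} → {A} (+0)
site 3, node ABEISWY: ABEIWY={A} ∩ S={A} → {A} (+0)
site 4, node WY: W={C} ∪ Y={A} → {A,C} (+1)
site 4, node IWY: I={G} ∪ WY={A,C} → {A,C,G} (+1)
site 4, node AIWY: A={G} ∩ IWY={A,C,G} → {G} (+0)
site 4, node ABIWY: AIWY={G} ∪ B={A} → {A,G} (+1)
site 4, node ABEIWY: ABIWY={A,G} ∩ E={G} → {G} (+0)
site 4, node ABEISWY: ABEIWY={G} ∪ S={A} → {A,G} (+1)
site 5, node WY: W={C} ∩ Y={C} → {C} (+0)
site 5, node IWY: I={T} ∪ WY={C} → {C,T} (+1)
site 5, node AIWY: A={A} ∪ IWY={C,T} → {A,C,T} (+1)
site 5, node ABIWY: AIWY={A,C,T} ∩ B={C} → {C} (+0)
site 5, node ABEIWY: ABIWY={C} ∪ E={A} → {A,C} (+1)
site 5, node ABEISWY: ABEIWY={A,C} ∪ S={T} → {A,C,T} (+1)
site 6, node WY: W={C} ∪ Y={A} → {A,C} (+1)
site 6, node IWY: I={A} ∩ WY={A,C} → {A} (+0)
site 6, node AIWY: A={C} ∪ IWY={A} → {A,C} (+1)
site 6, node ABIWY: AIWY={A,C} ∩ B={A} → {A} (+0)
site 6, node ABEIWY: ABIWY={A} ∪ E={C} → {A,C} (+1)
site 6, node ABEISWY: ABEIWY={A,C} ∩ S={C} → {C} (+0)
per-site changes: [3, 3, 4, 3, 4, 4, 3]; total = 24

3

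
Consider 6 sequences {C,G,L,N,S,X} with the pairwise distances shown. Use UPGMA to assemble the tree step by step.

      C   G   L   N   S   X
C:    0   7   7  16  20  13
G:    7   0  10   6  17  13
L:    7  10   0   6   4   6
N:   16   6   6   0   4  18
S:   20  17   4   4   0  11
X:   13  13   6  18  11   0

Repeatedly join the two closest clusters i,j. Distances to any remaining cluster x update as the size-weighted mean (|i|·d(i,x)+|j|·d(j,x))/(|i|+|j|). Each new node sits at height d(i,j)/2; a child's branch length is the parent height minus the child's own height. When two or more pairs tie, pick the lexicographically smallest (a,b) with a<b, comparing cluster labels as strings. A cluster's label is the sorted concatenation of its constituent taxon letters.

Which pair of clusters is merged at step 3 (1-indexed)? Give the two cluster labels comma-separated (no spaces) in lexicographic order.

C,G

step 1: merge (L,S) at d=4; branch lengths L→2, S→2; new cluster LS
  updated: d(C,LS)=27/2, d(G,LS)=27/2, d(LS,N)=5, d(LS,X)=17/2
step 2: merge (LS,N) at d=5; branch lengths LS→1/2, N→5/2; new cluster LNS
  updated: d(C,LNS)=43/3, d(G,LNS)=11, d(LNS,X)=35/3
step 3: merge (C,G) at d=7; branch lengths C→7/2, G→7/2; new cluster CG
  updated: d(CG,LNS)=38/3, d(CG,X)=13
step 4: merge (LNS,X) at d=35/3; branch lengths LNS→10/3, X→35/6; new cluster LNSX
  updated: d(CG,LNSX)=51/4
step 5: merge (CG,LNSX) at d=51/4; branch lengths CG→23/8, LNSX→13/24; new cluster CGLNSX
final tree: ((C:7/2,G:7/2):23/8,(((L:2,S:2):1/2,N:5/2):10/3,X:35/6):13/24)
total length: 319/12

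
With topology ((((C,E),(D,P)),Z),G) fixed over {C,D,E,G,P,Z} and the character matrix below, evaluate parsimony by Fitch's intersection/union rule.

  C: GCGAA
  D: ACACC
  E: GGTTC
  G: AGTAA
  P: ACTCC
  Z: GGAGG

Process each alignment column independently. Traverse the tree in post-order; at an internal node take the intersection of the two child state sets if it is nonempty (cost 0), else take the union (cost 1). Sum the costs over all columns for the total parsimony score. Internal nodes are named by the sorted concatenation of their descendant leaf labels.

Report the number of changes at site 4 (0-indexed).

site 0, node CE: C={G} ∩ E={G} → {G} (+0)
site 0, node DP: D={A} ∩ P={A} → {A} (+0)
site 0, node CDEP: CE={G} ∪ DP={A} → {A,G} (+1)
site 0, node CDEPZ: CDEP={A,G} ∩ Z={G} → {G} (+0)
site 0, node CDEGPZ: CDEPZ={G} ∪ G={A} → {A,G} (+1)
site 1, node CE: C={C} ∪ E={G} → {C,G} (+1)
site 1, node DP: D={C} ∩ P={C} → {C} (+0)
site 1, node CDEP: CE={C,G} ∩ DP={C} → {C} (+0)
site 1, node CDEPZ: CDEP={C} ∪ Z={G} → {C,G} (+1)
site 1, node CDEGPZ: CDEPZ={C,G} ∩ G={G} → {G} (+0)
site 2, node CE: C={G} ∪ E={T} → {G,T} (+1)
site 2, node DP: D={A} ∪ P={T} → {A,T} (+1)
site 2, node CDEP: CE={G,T} ∩ DP={A,T} → {T} (+0)
site 2, node CDEPZ: CDEP={T} ∪ Z={A} → {A,T} (+1)
site 2, node CDEGPZ: CDEPZ={A,T} ∩ G={T} → {T} (+0)
site 3, node CE: C={A} ∪ E={T} → {A,T} (+1)
site 3, node DP: D={C} ∩ P={C} → {C} (+0)
site 3, node CDEP: CE={A,T} ∪ DP={C} → {A,C,T} (+1)
site 3, node CDEPZ: CDEP={A,C,T} ∪ Z={G} → {A,C,G,T} (+1)
site 3, node CDEGPZ: CDEPZ={A,C,G,T} ∩ G={A} → {A} (+0)
site 4, node CE: C={A} ∪ E={C} → {A,C} (+1)
site 4, node DP: D={C} ∩ P={C} → {C} (+0)
site 4, node CDEP: CE={A,C} ∩ DP={C} → {C} (+0)
site 4, node CDEPZ: CDEP={C} ∪ Z={G} → {C,G} (+1)
site 4, node CDEGPZ: CDEPZ={C,G} ∪ G={A} → {A,C,G} (+1)
per-site changes: [2, 2, 3, 3, 3]; total = 13

3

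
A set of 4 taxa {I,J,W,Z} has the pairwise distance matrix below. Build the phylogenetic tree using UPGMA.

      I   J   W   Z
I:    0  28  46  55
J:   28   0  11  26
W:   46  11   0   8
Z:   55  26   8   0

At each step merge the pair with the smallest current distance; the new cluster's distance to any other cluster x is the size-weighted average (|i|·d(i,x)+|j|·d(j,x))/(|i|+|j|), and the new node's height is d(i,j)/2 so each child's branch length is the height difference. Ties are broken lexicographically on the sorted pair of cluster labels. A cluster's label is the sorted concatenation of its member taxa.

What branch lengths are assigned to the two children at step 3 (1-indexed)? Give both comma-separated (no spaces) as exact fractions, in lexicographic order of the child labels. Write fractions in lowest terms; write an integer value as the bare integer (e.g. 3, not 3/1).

1. join W+Z (d=8) ⇒ WZ; edges |W|=4, |Z|=4
  updated: d(I,WZ)=101/2, d(J,WZ)=37/2
2. join J+WZ (d=37/2) ⇒ JWZ; edges |J|=37/4, |WZ|=21/4
  updated: d(I,JWZ)=43
3. join I+JWZ (d=43) ⇒ IJWZ; edges |I|=43/2, |JWZ|=49/4
final tree: (I:43/2,(J:37/4,(W:4,Z:4):21/4):49/4)
total length: 225/4

43/2,49/4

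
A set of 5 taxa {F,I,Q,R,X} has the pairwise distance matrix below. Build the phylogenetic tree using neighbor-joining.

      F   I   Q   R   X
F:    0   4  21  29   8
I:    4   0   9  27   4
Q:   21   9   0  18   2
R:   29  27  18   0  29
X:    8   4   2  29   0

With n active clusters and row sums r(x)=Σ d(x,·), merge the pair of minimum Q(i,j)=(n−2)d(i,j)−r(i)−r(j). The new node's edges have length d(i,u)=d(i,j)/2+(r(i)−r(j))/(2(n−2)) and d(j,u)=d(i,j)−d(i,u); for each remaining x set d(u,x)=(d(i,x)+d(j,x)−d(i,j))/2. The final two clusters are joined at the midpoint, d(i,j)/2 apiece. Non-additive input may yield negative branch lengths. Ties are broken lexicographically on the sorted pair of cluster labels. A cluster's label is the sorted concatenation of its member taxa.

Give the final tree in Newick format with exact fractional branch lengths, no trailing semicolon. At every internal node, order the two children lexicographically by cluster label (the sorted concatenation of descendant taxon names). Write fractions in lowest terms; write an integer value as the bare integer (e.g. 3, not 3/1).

1. join Q+R (d=18, Q=-99) ⇒ QR; edges |Q|=1/6, |R|=107/6
  updated: d(F,QR)=16, d(I,QR)=9, d(QR,X)=13/2
2. join F+I (d=4, Q=-37) ⇒ FI; edges |F|=19/4, |I|=-3/4
  updated: d(FI,QR)=21/2, d(FI,X)=4
3. join FI+QR (d=21/2, Q=-21) ⇒ FIQR; edges |FI|=4, |QR|=13/2
  updated: d(FIQR,X)=0
4. join FIQR+X (d=0) ⇒ FIQRX; edges |FIQR|=0, |X|=0
final tree: (((F:19/4,I:-3/4):4,(Q:1/6,R:107/6):13/2):0,X:0)
total length: 65/2

(((F:19/4,I:-3/4):4,(Q:1/6,R:107/6):13/2):0,X:0)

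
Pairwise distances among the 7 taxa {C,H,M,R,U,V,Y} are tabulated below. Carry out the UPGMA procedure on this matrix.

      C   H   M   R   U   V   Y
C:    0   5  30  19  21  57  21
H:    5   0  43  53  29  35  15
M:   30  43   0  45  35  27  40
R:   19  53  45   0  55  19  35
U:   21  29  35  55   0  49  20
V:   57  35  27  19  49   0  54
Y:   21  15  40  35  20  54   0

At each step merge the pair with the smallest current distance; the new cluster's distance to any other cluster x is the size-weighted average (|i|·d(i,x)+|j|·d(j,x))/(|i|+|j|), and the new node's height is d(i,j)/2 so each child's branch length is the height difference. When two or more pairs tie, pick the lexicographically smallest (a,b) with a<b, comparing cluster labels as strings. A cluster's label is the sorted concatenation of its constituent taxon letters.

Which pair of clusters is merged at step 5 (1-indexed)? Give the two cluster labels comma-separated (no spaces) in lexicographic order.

M,RV

iteration 1: select C,H (d=5); attach at lengths (5/2, 5/2); label the merged cluster CH
  updated: d(CH,M)=73/2, d(CH,R)=36, d(CH,U)=25, d(CH,V)=46, d(CH,Y)=18
iteration 2: select CH,Y (d=18); attach at lengths (13/2, 9); label the merged cluster CHY
  updated: d(CHY,M)=113/3, d(CHY,R)=107/3, d(CHY,U)=70/3, d(CHY,V)=146/3
iteration 3: select R,V (d=19); attach at lengths (19/2, 19/2); label the merged cluster RV
  updated: d(CHY,RV)=253/6, d(M,RV)=36, d(RV,U)=52
iteration 4: select CHY,U (d=70/3); attach at lengths (8/3, 35/3); label the merged cluster CHUY
  updated: d(CHUY,M)=37, d(CHUY,RV)=357/8
iteration 5: select M,RV (d=36); attach at lengths (18, 17/2); label the merged cluster MRV
  updated: d(CHUY,MRV)=505/12
iteration 6: select CHUY,MRV (d=505/12); attach at lengths (75/8, 73/24); label the merged cluster CHMRUVY
final tree: ((((C:5/2,H:5/2):13/2,Y:9):8/3,U:35/3):75/8,(M:18,(R:19/2,V:19/2):17/2):73/24)
total length: 371/4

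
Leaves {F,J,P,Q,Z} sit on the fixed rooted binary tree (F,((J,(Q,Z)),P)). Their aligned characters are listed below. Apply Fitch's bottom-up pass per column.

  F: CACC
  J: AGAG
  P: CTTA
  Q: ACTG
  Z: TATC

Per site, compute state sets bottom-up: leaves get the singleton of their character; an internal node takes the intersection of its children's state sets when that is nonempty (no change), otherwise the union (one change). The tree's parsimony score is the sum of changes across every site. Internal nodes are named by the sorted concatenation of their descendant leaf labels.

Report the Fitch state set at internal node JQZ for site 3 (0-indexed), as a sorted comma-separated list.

G

[col 0] QZ: children Q:{A}, Z:{T} ∪→ {A,T}; cost 1
[col 0] JQZ: children J:{A}, QZ:{A,T} ∩→ {A}; cost 0
[col 0] JPQZ: children JQZ:{A}, P:{C} ∪→ {A,C}; cost 1
[col 0] FJPQZ: children F:{C}, JPQZ:{A,C} ∩→ {C}; cost 0
[col 1] QZ: children Q:{C}, Z:{A} ∪→ {A,C}; cost 1
[col 1] JQZ: children J:{G}, QZ:{A,C} ∪→ {A,C,G}; cost 1
[col 1] JPQZ: children JQZ:{A,C,G}, P:{T} ∪→ {A,C,G,T}; cost 1
[col 1] FJPQZ: children F:{A}, JPQZ:{A,C,G,T} ∩→ {A}; cost 0
[col 2] QZ: children Q:{T}, Z:{T} ∩→ {T}; cost 0
[col 2] JQZ: children J:{A}, QZ:{T} ∪→ {A,T}; cost 1
[col 2] JPQZ: children JQZ:{A,T}, P:{T} ∩→ {T}; cost 0
[col 2] FJPQZ: children F:{C}, JPQZ:{T} ∪→ {C,T}; cost 1
[col 3] QZ: children Q:{G}, Z:{C} ∪→ {C,G}; cost 1
[col 3] JQZ: children J:{G}, QZ:{C,G} ∩→ {G}; cost 0
[col 3] JPQZ: children JQZ:{G}, P:{A} ∪→ {A,G}; cost 1
[col 3] FJPQZ: children F:{C}, JPQZ:{A,G} ∪→ {A,C,G}; cost 1
per-site changes: [2, 3, 2, 3]; total = 10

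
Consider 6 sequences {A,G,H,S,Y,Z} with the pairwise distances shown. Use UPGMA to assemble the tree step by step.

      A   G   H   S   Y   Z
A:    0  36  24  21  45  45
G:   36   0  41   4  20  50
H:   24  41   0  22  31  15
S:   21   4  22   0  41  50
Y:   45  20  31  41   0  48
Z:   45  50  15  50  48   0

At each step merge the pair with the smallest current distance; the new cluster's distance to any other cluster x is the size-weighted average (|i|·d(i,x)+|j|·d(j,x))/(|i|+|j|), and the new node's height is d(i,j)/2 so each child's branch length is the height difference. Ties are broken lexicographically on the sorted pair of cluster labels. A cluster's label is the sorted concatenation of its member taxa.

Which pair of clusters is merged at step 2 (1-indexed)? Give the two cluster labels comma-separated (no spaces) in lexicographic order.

step 1: merge (G,S) at d=4; branch lengths G→2, S→2; new cluster GS
  updated: d(A,GS)=57/2, d(GS,H)=63/2, d(GS,Y)=61/2, d(GS,Z)=50
step 2: merge (H,Z) at d=15; branch lengths H→15/2, Z→15/2; new cluster HZ
  updated: d(A,HZ)=69/2, d(GS,HZ)=163/4, d(HZ,Y)=79/2
step 3: merge (A,GS) at d=57/2; branch lengths A→57/4, GS→49/4; new cluster AGS
  updated: d(AGS,HZ)=116/3, d(AGS,Y)=106/3
step 4: merge (AGS,Y) at d=106/3; branch lengths AGS→41/12, Y→53/3; new cluster AGSY
  updated: d(AGSY,HZ)=311/8
step 5: merge (AGSY,HZ) at d=311/8; branch lengths AGSY→85/48, HZ→191/16; new cluster AGHSYZ
final tree: (((A:57/4,(G:2,S:2):49/4):41/12,Y:53/3):85/48,(H:15/2,Z:15/2):191/16)
total length: 1927/24

H,Z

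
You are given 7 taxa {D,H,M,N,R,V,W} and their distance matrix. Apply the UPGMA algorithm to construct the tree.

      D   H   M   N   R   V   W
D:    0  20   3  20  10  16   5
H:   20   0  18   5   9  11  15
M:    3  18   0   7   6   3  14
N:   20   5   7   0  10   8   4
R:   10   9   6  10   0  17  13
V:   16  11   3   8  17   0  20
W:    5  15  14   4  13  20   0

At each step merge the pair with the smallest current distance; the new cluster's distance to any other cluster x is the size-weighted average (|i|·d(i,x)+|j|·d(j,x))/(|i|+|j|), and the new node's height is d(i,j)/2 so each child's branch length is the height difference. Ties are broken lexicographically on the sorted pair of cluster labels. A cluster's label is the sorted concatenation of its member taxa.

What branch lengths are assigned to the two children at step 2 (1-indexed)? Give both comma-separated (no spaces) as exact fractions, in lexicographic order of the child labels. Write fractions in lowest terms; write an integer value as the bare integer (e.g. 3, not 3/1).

2,2

step 1: merge (D,M) at d=3; branch lengths D→3/2, M→3/2; new cluster DM
  updated: d(DM,H)=19, d(DM,N)=27/2, d(DM,R)=8, d(DM,V)=19/2, d(DM,W)=19/2
step 2: merge (N,W) at d=4; branch lengths N→2, W→2; new cluster NW
  updated: d(DM,NW)=23/2, d(H,NW)=10, d(NW,R)=23/2, d(NW,V)=14
step 3: merge (DM,R) at d=8; branch lengths DM→5/2, R→4; new cluster DMR
  updated: d(DMR,H)=47/3, d(DMR,NW)=23/2, d(DMR,V)=12
step 4: merge (H,NW) at d=10; branch lengths H→5, NW→3; new cluster HNW
  updated: d(DMR,HNW)=116/9, d(HNW,V)=13
step 5: merge (DMR,V) at d=12; branch lengths DMR→2, V→6; new cluster DMRV
  updated: d(DMRV,HNW)=155/12
step 6: merge (DMRV,HNW) at d=155/12; branch lengths DMRV→11/24, HNW→35/24; new cluster DHMNRVW
final tree: ((((D:3/2,M:3/2):5/2,R:4):2,V:6):11/24,(H:5,(N:2,W:2):3):35/24)
total length: 377/12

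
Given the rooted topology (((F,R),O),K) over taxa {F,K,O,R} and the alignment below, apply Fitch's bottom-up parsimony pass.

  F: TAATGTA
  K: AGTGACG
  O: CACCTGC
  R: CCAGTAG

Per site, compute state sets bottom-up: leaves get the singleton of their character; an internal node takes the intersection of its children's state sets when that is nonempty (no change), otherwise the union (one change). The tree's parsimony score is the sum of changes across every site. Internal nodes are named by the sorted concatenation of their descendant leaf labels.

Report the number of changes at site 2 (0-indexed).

2

[col 0] FR: children F:{T}, R:{C} ∪→ {C,T}; cost 1
[col 0] FOR: children FR:{C,T}, O:{C} ∩→ {C}; cost 0
[col 0] FKOR: children FOR:{C}, K:{A} ∪→ {A,C}; cost 1
[col 1] FR: children F:{A}, R:{C} ∪→ {A,C}; cost 1
[col 1] FOR: children FR:{A,C}, O:{A} ∩→ {A}; cost 0
[col 1] FKOR: children FOR:{A}, K:{G} ∪→ {A,G}; cost 1
[col 2] FR: children F:{A}, R:{A} ∩→ {A}; cost 0
[col 2] FOR: children FR:{A}, O:{C} ∪→ {A,C}; cost 1
[col 2] FKOR: children FOR:{A,C}, K:{T} ∪→ {A,C,T}; cost 1
[col 3] FR: children F:{T}, R:{G} ∪→ {G,T}; cost 1
[col 3] FOR: children FR:{G,T}, O:{C} ∪→ {C,G,T}; cost 1
[col 3] FKOR: children FOR:{C,G,T}, K:{G} ∩→ {G}; cost 0
[col 4] FR: children F:{G}, R:{T} ∪→ {G,T}; cost 1
[col 4] FOR: children FR:{G,T}, O:{T} ∩→ {T}; cost 0
[col 4] FKOR: children FOR:{T}, K:{A} ∪→ {A,T}; cost 1
[col 5] FR: children F:{T}, R:{A} ∪→ {A,T}; cost 1
[col 5] FOR: children FR:{A,T}, O:{G} ∪→ {A,G,T}; cost 1
[col 5] FKOR: children FOR:{A,G,T}, K:{C} ∪→ {A,C,G,T}; cost 1
[col 6] FR: children F:{A}, R:{G} ∪→ {A,G}; cost 1
[col 6] FOR: children FR:{A,G}, O:{C} ∪→ {A,C,G}; cost 1
[col 6] FKOR: children FOR:{A,C,G}, K:{G} ∩→ {G}; cost 0
per-site changes: [2, 2, 2, 2, 2, 3, 2]; total = 15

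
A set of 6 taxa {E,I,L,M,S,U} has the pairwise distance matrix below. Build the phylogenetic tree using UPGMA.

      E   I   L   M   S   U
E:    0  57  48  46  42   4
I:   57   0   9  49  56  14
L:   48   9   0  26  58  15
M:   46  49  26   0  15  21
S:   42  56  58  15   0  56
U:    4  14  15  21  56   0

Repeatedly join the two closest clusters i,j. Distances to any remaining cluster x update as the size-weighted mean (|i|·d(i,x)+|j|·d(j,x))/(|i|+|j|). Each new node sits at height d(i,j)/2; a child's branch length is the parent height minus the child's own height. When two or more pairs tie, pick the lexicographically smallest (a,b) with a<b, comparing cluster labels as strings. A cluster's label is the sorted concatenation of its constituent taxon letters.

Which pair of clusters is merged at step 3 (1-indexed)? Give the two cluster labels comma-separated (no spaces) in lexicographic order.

1. join E+U (d=4) ⇒ EU; edges |E|=2, |U|=2
  updated: d(EU,I)=71/2, d(EU,L)=63/2, d(EU,M)=67/2, d(EU,S)=49
2. join I+L (d=9) ⇒ IL; edges |I|=9/2, |L|=9/2
  updated: d(EU,IL)=67/2, d(IL,M)=75/2, d(IL,S)=57
3. join M+S (d=15) ⇒ MS; edges |M|=15/2, |S|=15/2
  updated: d(EU,MS)=165/4, d(IL,MS)=189/4
4. join EU+IL (d=67/2) ⇒ EILU; edges |EU|=59/4, |IL|=49/4
  updated: d(EILU,MS)=177/4
5. join EILU+MS (d=177/4) ⇒ EILMSU; edges |EILU|=43/8, |MS|=117/8
final tree: (((E:2,U:2):59/4,(I:9/2,L:9/2):49/4):43/8,(M:15/2,S:15/2):117/8)
total length: 75

M,S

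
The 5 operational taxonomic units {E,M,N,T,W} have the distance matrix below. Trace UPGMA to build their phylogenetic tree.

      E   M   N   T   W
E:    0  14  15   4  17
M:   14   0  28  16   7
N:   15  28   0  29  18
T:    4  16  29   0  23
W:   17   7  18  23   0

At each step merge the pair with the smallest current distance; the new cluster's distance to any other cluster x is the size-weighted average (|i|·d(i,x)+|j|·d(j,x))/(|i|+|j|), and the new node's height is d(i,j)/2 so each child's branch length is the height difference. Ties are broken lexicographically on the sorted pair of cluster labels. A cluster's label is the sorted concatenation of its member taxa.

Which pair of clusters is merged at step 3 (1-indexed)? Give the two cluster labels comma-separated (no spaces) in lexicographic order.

ET,MW

1. join E+T (d=4) ⇒ ET; edges |E|=2, |T|=2
  updated: d(ET,M)=15, d(ET,N)=22, d(ET,W)=20
2. join M+W (d=7) ⇒ MW; edges |M|=7/2, |W|=7/2
  updated: d(ET,MW)=35/2, d(MW,N)=23
3. join ET+MW (d=35/2) ⇒ EMTW; edges |ET|=27/4, |MW|=21/4
  updated: d(EMTW,N)=45/2
4. join EMTW+N (d=45/2) ⇒ EMNTW; edges |EMTW|=5/2, |N|=45/4
final tree: (((E:2,T:2):27/4,(M:7/2,W:7/2):21/4):5/2,N:45/4)
total length: 147/4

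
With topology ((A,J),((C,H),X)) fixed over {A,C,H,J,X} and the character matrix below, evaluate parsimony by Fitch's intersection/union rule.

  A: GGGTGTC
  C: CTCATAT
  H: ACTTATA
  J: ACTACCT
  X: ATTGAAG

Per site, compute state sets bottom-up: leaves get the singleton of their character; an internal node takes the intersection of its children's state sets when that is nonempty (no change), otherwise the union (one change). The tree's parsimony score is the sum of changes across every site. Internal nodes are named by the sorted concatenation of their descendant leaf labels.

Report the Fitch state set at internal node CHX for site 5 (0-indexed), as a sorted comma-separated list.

[col 0] AJ: children A:{G}, J:{A} ∪→ {A,G}; cost 1
[col 0] CH: children C:{C}, H:{A} ∪→ {A,C}; cost 1
[col 0] CHX: children CH:{A,C}, X:{A} ∩→ {A}; cost 0
[col 0] ACHJX: children AJ:{A,G}, CHX:{A} ∩→ {A}; cost 0
[col 1] AJ: children A:{G}, J:{C} ∪→ {C,G}; cost 1
[col 1] CH: children C:{T}, H:{C} ∪→ {C,T}; cost 1
[col 1] CHX: children CH:{C,T}, X:{T} ∩→ {T}; cost 0
[col 1] ACHJX: children AJ:{C,G}, CHX:{T} ∪→ {C,G,T}; cost 1
[col 2] AJ: children A:{G}, J:{T} ∪→ {G,T}; cost 1
[col 2] CH: children C:{C}, H:{T} ∪→ {C,T}; cost 1
[col 2] CHX: children CH:{C,T}, X:{T} ∩→ {T}; cost 0
[col 2] ACHJX: children AJ:{G,T}, CHX:{T} ∩→ {T}; cost 0
[col 3] AJ: children A:{T}, J:{A} ∪→ {A,T}; cost 1
[col 3] CH: children C:{A}, H:{T} ∪→ {A,T}; cost 1
[col 3] CHX: children CH:{A,T}, X:{G} ∪→ {A,G,T}; cost 1
[col 3] ACHJX: children AJ:{A,T}, CHX:{A,G,T} ∩→ {A,T}; cost 0
[col 4] AJ: children A:{G}, J:{C} ∪→ {C,G}; cost 1
[col 4] CH: children C:{T}, H:{A} ∪→ {A,T}; cost 1
[col 4] CHX: children CH:{A,T}, X:{A} ∩→ {A}; cost 0
[col 4] ACHJX: children AJ:{C,G}, CHX:{A} ∪→ {A,C,G}; cost 1
[col 5] AJ: children A:{T}, J:{C} ∪→ {C,T}; cost 1
[col 5] CH: children C:{A}, H:{T} ∪→ {A,T}; cost 1
[col 5] CHX: children CH:{A,T}, X:{A} ∩→ {A}; cost 0
[col 5] ACHJX: children AJ:{C,T}, CHX:{A} ∪→ {A,C,T}; cost 1
[col 6] AJ: children A:{C}, J:{T} ∪→ {C,T}; cost 1
[col 6] CH: children C:{T}, H:{A} ∪→ {A,T}; cost 1
[col 6] CHX: children CH:{A,T}, X:{G} ∪→ {A,G,T}; cost 1
[col 6] ACHJX: children AJ:{C,T}, CHX:{A,G,T} ∩→ {T}; cost 0
per-site changes: [2, 3, 2, 3, 3, 3, 3]; total = 19

A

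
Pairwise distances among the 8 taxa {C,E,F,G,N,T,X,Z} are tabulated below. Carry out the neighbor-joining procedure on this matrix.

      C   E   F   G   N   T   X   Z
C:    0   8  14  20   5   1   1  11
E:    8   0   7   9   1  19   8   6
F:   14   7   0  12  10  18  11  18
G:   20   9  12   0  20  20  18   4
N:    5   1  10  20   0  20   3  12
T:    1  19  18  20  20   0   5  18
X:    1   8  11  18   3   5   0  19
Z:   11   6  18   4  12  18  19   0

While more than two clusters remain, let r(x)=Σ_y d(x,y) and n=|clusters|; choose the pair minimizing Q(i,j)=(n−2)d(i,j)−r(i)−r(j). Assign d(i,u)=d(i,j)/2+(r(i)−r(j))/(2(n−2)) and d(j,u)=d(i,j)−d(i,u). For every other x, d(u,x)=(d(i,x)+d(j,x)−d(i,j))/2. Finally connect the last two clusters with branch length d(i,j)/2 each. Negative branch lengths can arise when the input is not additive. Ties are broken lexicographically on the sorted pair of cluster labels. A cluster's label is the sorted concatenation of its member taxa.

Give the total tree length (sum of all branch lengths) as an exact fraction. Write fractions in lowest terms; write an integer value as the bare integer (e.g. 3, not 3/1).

iteration 1: select G,Z (d=4, Q=-167); attach at lengths (13/4, 3/4); label the merged cluster GZ
  updated: d(C,GZ)=27/2, d(E,GZ)=11/2, d(F,GZ)=13, d(GZ,N)=14, d(GZ,T)=17, d(GZ,X)=33/2
iteration 2: select C,T (d=1, Q=-235/2); attach at lengths (-13/4, 17/4); label the merged cluster CT
  updated: d(CT,E)=13, d(CT,F)=31/2, d(CT,GZ)=59/4, d(CT,N)=12, d(CT,X)=5/2
iteration 3: select CT,X (d=5/2, Q=-355/4); attach at lengths (107/32, -27/32); label the merged cluster CTX
  updated: d(CTX,E)=37/4, d(CTX,F)=12, d(CTX,GZ)=115/8, d(CTX,N)=25/4
iteration 4: select CTX,N (d=25/4, Q=-435/8); attach at lengths (235/48, 65/48); label the merged cluster CNTX
  updated: d(CNTX,E)=2, d(CNTX,F)=63/8, d(CNTX,GZ)=177/16
iteration 5: select CNTX,F (d=63/8, Q=-529/16); attach at lengths (141/64, 363/64); label the merged cluster CFNTX
  updated: d(CFNTX,E)=9/16, d(CFNTX,GZ)=259/32
iteration 6: select CFNTX,E (d=9/16, Q=-453/32); attach at lengths (101/64, -65/64); label the merged cluster CEFNTX
  updated: d(CEFNTX,GZ)=417/64
iteration 7: select CEFNTX,GZ (d=417/64); attach at lengths (417/128, 417/128); label the merged cluster CEFGNTXZ
final tree: ((((((C:-13/4,T:17/4):107/32,X:-27/32):235/48,N:65/48):141/64,F:363/64):101/64,E:-65/64):417/128,(G:13/4,Z:3/4):417/128)
total length: 1837/64

1837/64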